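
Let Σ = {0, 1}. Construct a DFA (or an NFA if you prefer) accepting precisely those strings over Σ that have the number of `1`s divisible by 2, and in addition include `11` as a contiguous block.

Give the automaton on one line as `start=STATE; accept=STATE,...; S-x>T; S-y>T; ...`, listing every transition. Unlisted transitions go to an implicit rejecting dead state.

start=s0; accept=s3; s0-0>s0; s0-1>s1; s1-0>s2; s1-1>s3; s2-0>s2; s2-1>s4; s3-0>s3; s3-1>s5; s4-0>s0; s4-1>s5; s5-0>s5; s5-1>s3

Build one automaton per condition and run them in lockstep. One (2 states) tracks the count of `1`s modulo 2; the other (3 states) tracks whether and how much of `11` has been seen. Each combined state is a pair, one component from each; accept when both components accept.
With 6 states:
        0   1  
>  s0   s0  s1 
   s1   s2  s3 
   s2   s2  s4 
 * s3   s3  s5 
   s4   s0  s5 
   s5   s5  s3 
(> = start, * = accepting)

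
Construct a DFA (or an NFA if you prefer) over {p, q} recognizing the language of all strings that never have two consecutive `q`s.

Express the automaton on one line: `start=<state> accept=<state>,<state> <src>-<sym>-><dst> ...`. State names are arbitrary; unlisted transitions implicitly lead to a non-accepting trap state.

start=S0 accept=S0,S1 S0-p->S0 S0-q->S1 S1-p->S0 S1-q->S2 S2-p->S2 S2-q->S2

Track partial matches of the forbidden pattern `qq`. State S2 is a dead state reached once `qq` has occurred; every other state accepts. S0 means no part of `qq` is currently matched.
A 3-state machine:
        p   q  
>* S0   S0  S1 
 * S1   S0  S2 
   S2   S2  S2 
(> = start, * = accepting)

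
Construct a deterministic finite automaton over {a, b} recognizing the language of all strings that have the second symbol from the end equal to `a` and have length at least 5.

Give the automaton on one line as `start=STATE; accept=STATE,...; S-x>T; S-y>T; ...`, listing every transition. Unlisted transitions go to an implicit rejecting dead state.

start=s0; accept=s15,s16,s19,s20; s0-a>s1; s0-b>s2; s1-a>s3; s1-b>s4; s2-a>s5; s2-b>s6; s3-a>s7; s3-b>s8; s4-a>s9; s4-b>s10; s5-a>s7; s5-b>s8; s6-a>s9; s6-b>s10; s7-a>s11; s7-b>s12; s8-a>s13; s8-b>s14; s9-a>s11; s9-b>s12; s10-a>s13; s10-b>s14; s11-a>s15; s11-b>s16; s12-a>s17; s12-b>s18; s13-a>s15; s13-b>s16; s14-a>s17; s14-b>s18; s15-a>s19; s15-b>s20; s16-a>s21; s16-b>s22; s17-a>s19; s17-b>s20; s18-a>s21; s18-b>s22; s19-a>s19; s19-b>s20; s20-a>s21; s20-b>s22; s21-a>s19; s21-b>s20; s22-a>s21; s22-b>s22

Run two small machines in parallel and take their product. One (7 states) tracks the last 2 symbols read; the other (7 states) tracks the input length, saturating at 6. Each combined state is a pair, one component from each; accept when both components accept.
23 states suffice.
          a    b  
>  s0     s1   s2 
   s1     s3   s4 
   s2     s5   s6 
   s3     s7   s8 
   s4     s9  s10 
   s5     s7   s8 
   s6     s9  s10 
   s7    s11  s12 
   s8    s13  s14 
   s9    s11  s12 
   s10   s13  s14 
   s11   s15  s16 
   s12   s17  s18 
   s13   s15  s16 
   s14   s17  s18 
 * s15   s19  s20 
 * s16   s21  s22 
   s17   s19  s20 
   s18   s21  s22 
 * s19   s19  s20 
 * s20   s21  s22 
   s21   s19  s20 
   s22   s21  s22 
(> = start, * = accepting)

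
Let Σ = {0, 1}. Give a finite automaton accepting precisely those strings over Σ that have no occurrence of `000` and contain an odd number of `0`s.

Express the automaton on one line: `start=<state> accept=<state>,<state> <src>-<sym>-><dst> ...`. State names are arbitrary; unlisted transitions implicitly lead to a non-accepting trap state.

Handle the two conditions separately and then intersect. One (4 states) tracks partial matches of the forbidden pattern `000`; the other (2 states) tracks the count of `0`s modulo 2. Each combined state is a pair, one component from each; accept when both components accept.
With 8 states:
        0   1  
>  q0   q1  q0 
 * q1   q2  q3 
   q2   q4  q0 
 * q3   q5  q3 
   q4   q6  q4 
   q5   q7  q0 
   q6   q4  q6 
 * q7   q6  q3 
(> = start, * = accepting)

start=q0 accept=q1,q3,q7 q0-0->q1 q0-1->q0 q1-0->q2 q1-1->q3 q2-0->q4 q2-1->q0 q3-0->q5 q3-1->q3 q4-0->q6 q4-1->q4 q5-0->q7 q5-1->q0 q6-0->q4 q6-1->q6 q7-0->q6 q7-1->q3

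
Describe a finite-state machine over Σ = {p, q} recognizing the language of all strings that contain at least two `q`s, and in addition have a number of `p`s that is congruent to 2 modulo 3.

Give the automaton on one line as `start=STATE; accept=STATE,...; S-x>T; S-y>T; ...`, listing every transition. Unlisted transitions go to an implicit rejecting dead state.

start=A; accept=I; A-p>B; A-q>C; B-p>D; B-q>E; C-p>E; C-q>F; D-p>A; D-q>G; E-p>G; E-q>H; F-p>H; F-q>F; G-p>C; G-q>I; H-p>I; H-q>H; I-p>F; I-q>I

Handle the two conditions separately and then intersect. The first has 4 states tracking the count of `q`s, saturating at 3; the second has 3 states tracking the count of `p`s modulo 3. A product state is a pair (one from each), accepting exactly when both do. Minimizing collapses redundant product states.
       p  q 
>  A   B  C 
   B   D  E 
   C   E  F 
   D   A  G 
   E   G  H 
   F   H  F 
   G   C  I 
   H   I  H 
 * I   F  I 
(> = start, * = accepting)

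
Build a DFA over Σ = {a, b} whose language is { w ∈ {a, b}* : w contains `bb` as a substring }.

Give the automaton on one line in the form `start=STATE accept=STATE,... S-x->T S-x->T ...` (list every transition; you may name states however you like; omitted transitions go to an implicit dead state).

start=q0 accept=q2 q0-a->q0 q0-b->q1 q1-a->q0 q1-b->q2 q2-a->q2 q2-b->q2

Track how much of `bb` has been matched so far: state q0 is no progress, q2 is the absorbing accept state reached once `bb` has occurred. Intermediate states record partial matches; on a mismatch, fall back to the longest reusable overlap.
3 states suffice.
        a   b  
>  q0   q0  q1 
   q1   q0  q2 
 * q2   q2  q2 
(> = start, * = accepting)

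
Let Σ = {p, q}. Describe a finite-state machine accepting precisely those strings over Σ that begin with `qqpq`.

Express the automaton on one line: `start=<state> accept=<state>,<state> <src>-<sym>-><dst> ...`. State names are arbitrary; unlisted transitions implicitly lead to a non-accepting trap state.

start=s0 accept=s4 s0-p->s5 s0-q->s1 s1-p->s5 s1-q->s2 s2-p->s3 s2-q->s5 s3-p->s5 s3-q->s4 s4-p->s4 s4-q->s4 s5-p->s5 s5-q->s5

Walk along `qqpq` while the input agrees: from s0 take `q` to s1, and so on. Any deviation drops to the rejecting sink s5. Once s4 is reached the prefix is confirmed and every continuation is accepted.
        p   q  
>  s0   s5  s1 
   s1   s5  s2 
   s2   s3  s5 
   s3   s5  s4 
 * s4   s4  s4 
   s5   s5  s5 
(> = start, * = accepting)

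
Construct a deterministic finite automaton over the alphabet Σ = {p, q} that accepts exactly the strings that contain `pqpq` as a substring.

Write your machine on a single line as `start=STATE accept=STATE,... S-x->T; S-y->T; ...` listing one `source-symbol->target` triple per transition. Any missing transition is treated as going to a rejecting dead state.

Track how much of `pqpq` has been matched so far: state S0 is no progress, S4 is the absorbing accept state reached once `pqpq` has occurred. Intermediate states record partial matches; on a mismatch, fall back to the longest reusable overlap.
5 states suffice.
        p   q  
>  S0   S1  S0 
   S1   S1  S2 
   S2   S3  S0 
   S3   S1  S4 
 * S4   S4  S4 
(> = start, * = accepting)

start=S0; accept=S4; S0-p->S1; S0-q->S0; S1-p->S1; S1-q->S2; S2-p->S3; S2-q->S0; S3-p->S1; S3-q->S4; S4-p->S4; S4-q->S4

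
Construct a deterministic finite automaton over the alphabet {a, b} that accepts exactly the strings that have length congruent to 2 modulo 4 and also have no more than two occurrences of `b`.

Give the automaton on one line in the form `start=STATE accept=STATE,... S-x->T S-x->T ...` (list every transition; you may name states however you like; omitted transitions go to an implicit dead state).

Build one automaton per condition and run them in lockstep. One (4 states) tracks the input length modulo 4; the other (4 states) tracks the count of `b`s, saturating at 3. Each combined state is a pair, one component from each; accept when both components accept. Minimizing collapses redundant product states.
          a    b  
>  S0     S1   S2 
   S1     S3   S4 
   S2     S4   S5 
 * S3     S6   S7 
 * S4     S7   S8 
 * S5     S8   S9 
   S6     S0  S10 
   S7    S10  S11 
   S8    S11   S9 
   S9     S9   S9 
   S10    S2  S12 
   S11   S12   S9 
   S12    S5   S9 
(> = start, * = accepting)

start=S0 accept=S3,S4,S5 S0-a->S1 S0-b->S2 S1-a->S3 S1-b->S4 S2-a->S4 S2-b->S5 S3-a->S6 S3-b->S7 S4-a->S7 S4-b->S8 S5-a->S8 S5-b->S9 S6-a->S0 S6-b->S10 S7-a->S10 S7-b->S11 S8-a->S11 S8-b->S9 S9-a->S9 S9-b->S9 S10-a->S2 S10-b->S12 S11-a->S12 S11-b->S9 S12-a->S5 S12-b->S9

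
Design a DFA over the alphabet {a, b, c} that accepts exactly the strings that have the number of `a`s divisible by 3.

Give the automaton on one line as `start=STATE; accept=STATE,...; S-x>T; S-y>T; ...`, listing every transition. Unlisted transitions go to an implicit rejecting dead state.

start=q0; accept=q0; q0-a>q1; q0-b>q0; q0-c>q0; q1-a>q2; q1-b>q1; q1-c>q1; q2-a>q0; q2-b>q2; q2-c>q2

The only thing that matters is how many `a`s have appeared, reduced mod 3. Use one state per residue: q0 for 0, …, q2 for 2. Reading `a` moves to the next residue; anything else stays put. q0 is accepting.
3 states suffice.
        a   b   c  
>* q0   q1  q0  q0 
   q1   q2  q1  q1 
   q2   q0  q2  q2 
(> = start, * = accepting)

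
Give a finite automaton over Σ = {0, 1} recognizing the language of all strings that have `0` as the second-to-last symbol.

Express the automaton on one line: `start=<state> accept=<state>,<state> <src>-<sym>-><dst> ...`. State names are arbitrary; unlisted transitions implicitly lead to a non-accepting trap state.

A DFA must remember the last 2 symbols (since which symbol is second-to-last isn't known until the input ends). Use one state per possible window of the last ≤2 symbols; accept from those whose window starts with `0`.
7 states suffice.
        0   1  
>  q0   q1  q2 
   q1   q3  q4 
   q2   q5  q6 
 * q3   q3  q4 
 * q4   q5  q6 
   q5   q3  q4 
   q6   q5  q6 
(> = start, * = accepting)

start=q0 accept=q3,q4 q0-0->q1 q0-1->q2 q1-0->q3 q1-1->q4 q2-0->q5 q2-1->q6 q3-0->q3 q3-1->q4 q4-0->q5 q4-1->q6 q5-0->q3 q5-1->q4 q6-0->q5 q6-1->q6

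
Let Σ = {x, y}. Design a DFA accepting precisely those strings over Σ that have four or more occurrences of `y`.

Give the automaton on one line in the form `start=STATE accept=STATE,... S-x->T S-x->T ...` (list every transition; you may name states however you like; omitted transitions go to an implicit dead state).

Count `y`s, saturating at 5: states A through E mean 0 through 4 `y`s seen; F means more than 4. Each `y` increments (capped at F); other symbols loop. Accept from {E, F}.
6 states suffice.
       x  y 
>  A   A  B 
   B   B  C 
   C   C  D 
   D   D  E 
 * E   E  F 
 * F   F  F 
(> = start, * = accepting)

start=A accept=E,F A-x->A A-y->B B-x->B B-y->C C-x->C C-y->D D-x->D D-y->E E-x->E E-y->F F-x->F F-y->F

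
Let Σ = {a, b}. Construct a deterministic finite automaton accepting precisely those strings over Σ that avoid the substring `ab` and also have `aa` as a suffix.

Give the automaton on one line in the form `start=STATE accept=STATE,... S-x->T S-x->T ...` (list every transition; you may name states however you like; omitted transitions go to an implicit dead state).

start=q0 accept=q2 q0-a->q1 q0-b->q0 q1-a->q2 q1-b->q3 q2-a->q2 q2-b->q3 q3-a->q3 q3-b->q3

Run two small machines in parallel and take their product. The first has 3 states tracking partial matches of the forbidden pattern `ab`; the second has 3 states tracking how much of the suffix `aa` has currently been matched. A product state is a pair (one from each), accepting exactly when both do. Equivalent product states are then merged.
With 4 states:
        a   b  
>  q0   q1  q0 
   q1   q2  q3 
 * q2   q2  q3 
   q3   q3  q3 
(> = start, * = accepting)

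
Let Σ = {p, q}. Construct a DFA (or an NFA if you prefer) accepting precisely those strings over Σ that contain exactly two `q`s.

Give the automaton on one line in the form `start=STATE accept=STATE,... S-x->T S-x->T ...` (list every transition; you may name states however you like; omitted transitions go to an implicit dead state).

Count `q`s, saturating at 3: states A through C mean 0 through 2 `q`s seen; D means more than 2. Each `q` increments (capped at D); other symbols loop. Accept from {C}.
With 4 states:
       p  q 
>  A   A  B 
   B   B  C 
 * C   C  D 
   D   D  D 
(> = start, * = accepting)

start=A accept=C A-p->A A-q->B B-p->B B-q->C C-p->C C-q->D D-p->D D-q->D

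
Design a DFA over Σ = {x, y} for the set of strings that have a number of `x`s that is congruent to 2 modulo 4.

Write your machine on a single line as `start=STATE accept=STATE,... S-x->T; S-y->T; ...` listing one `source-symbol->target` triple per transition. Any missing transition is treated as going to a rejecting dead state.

The only thing that matters is how many `x`s have appeared, reduced mod 4. Use one state per residue: q0 for 0, …, q3 for 3. Reading `x` moves to the next residue; anything else stays put. q2 is accepting.
        x   y  
>  q0   q1  q0 
   q1   q2  q1 
 * q2   q3  q2 
   q3   q0  q3 
(> = start, * = accepting)

start=q0; accept=q2; q0-x->q1; q0-y->q0; q1-x->q2; q1-y->q1; q2-x->q3; q2-y->q2; q3-x->q0; q3-y->q3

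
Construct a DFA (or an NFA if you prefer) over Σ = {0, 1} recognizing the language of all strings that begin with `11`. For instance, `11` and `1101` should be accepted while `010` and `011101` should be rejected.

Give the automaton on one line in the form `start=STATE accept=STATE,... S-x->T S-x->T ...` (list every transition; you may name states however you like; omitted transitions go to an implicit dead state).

Walk along `11` while the input agrees: from s0 take `1` to s1, and so on. Any deviation drops to the rejecting sink s3. Once s2 is reached the prefix is confirmed and every continuation is accepted.
With 4 states:
        0   1  
>  s0   s3  s1 
   s1   s3  s2 
 * s2   s2  s2 
   s3   s3  s3 
(> = start, * = accepting)

start=s0 accept=s2 s0-0->s3 s0-1->s1 s1-0->s3 s1-1->s2 s2-0->s2 s2-1->s2 s3-0->s3 s3-1->s3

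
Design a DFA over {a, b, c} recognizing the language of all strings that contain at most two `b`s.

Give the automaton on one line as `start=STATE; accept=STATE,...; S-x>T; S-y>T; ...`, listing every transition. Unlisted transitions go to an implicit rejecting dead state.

Count `b`s, saturating at 3: states S0 through S2 mean 0 through 2 `b`s seen; S3 means more than 2. Each `b` increments (capped at S3); other symbols loop. Accept from {S0, S1, S2}.
With 4 states:
        a   b   c  
>* S0   S0  S1  S0 
 * S1   S1  S2  S1 
 * S2   S2  S3  S2 
   S3   S3  S3  S3 
(> = start, * = accepting)

start=S0; accept=S0,S1,S2; S0-a>S0; S0-b>S1; S0-c>S0; S1-a>S1; S1-b>S2; S1-c>S1; S2-a>S2; S2-b>S3; S2-c>S2; S3-a>S3; S3-b>S3; S3-c>S3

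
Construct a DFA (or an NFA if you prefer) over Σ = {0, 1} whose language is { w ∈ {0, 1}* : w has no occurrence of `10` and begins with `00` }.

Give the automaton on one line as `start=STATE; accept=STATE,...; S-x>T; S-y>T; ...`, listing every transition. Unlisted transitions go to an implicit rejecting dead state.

start=S0; accept=S3,S5; S0-0>S1; S0-1>S2; S1-0>S3; S1-1>S2; S2-0>S4; S2-1>S2; S3-0>S3; S3-1>S5; S4-0>S4; S4-1>S4; S5-0>S6; S5-1>S5; S6-0>S6; S6-1>S6

Build one automaton per condition and run them in lockstep. One (3 states) tracks partial matches of the forbidden pattern `10`; the other (4 states) tracks whether the input so far still matches the prefix `00`. Each combined state is a pair, one component from each; accept when both components accept.
With 7 states:
        0   1  
>  S0   S1  S2 
   S1   S3  S2 
   S2   S4  S2 
 * S3   S3  S5 
   S4   S4  S4 
 * S5   S6  S5 
   S6   S6  S6 
(> = start, * = accepting)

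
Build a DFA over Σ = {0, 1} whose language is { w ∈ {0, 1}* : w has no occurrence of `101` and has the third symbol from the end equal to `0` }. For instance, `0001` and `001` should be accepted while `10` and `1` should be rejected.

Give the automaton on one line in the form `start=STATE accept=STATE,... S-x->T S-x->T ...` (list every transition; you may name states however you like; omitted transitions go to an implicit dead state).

Build one automaton per condition and run them in lockstep. One (4 states) tracks partial matches of the forbidden pattern `101`; the other (15 states) tracks the last 3 symbols read. Each combined state is a pair, one component from each; accept when both components accept. Equivalent product states are then merged.
11 states suffice.
          0    1  
>  q0     q1   q2 
   q1     q3   q4 
   q2     q5   q2 
   q3     q6   q7 
   q4     q8   q9 
   q5     q3  q10 
 * q6     q6   q7 
 * q7     q8   q9 
 * q8     q3  q10 
 * q9     q5   q2 
   q10   q10  q10 
(> = start, * = accepting)

start=q0 accept=q6,q7,q8,q9 q0-0->q1 q0-1->q2 q1-0->q3 q1-1->q4 q2-0->q5 q2-1->q2 q3-0->q6 q3-1->q7 q4-0->q8 q4-1->q9 q5-0->q3 q5-1->q10 q6-0->q6 q6-1->q7 q7-0->q8 q7-1->q9 q8-0->q3 q8-1->q10 q9-0->q5 q9-1->q2 q10-0->q10 q10-1->q10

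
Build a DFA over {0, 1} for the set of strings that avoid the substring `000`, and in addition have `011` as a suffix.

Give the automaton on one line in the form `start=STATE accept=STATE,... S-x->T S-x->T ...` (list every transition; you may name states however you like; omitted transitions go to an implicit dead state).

Build one automaton per condition and run them in lockstep. One (4 states) tracks partial matches of the forbidden pattern `000`; the other (4 states) tracks how much of the suffix `011` has currently been matched. Each combined state is a pair, one component from each; accept when both components accept.
        0   1  
>  q0   q1  q0 
   q1   q2  q3 
   q2   q4  q3 
   q3   q1  q5 
   q4   q4  q6 
 * q5   q1  q0 
   q6   q4  q7 
   q7   q4  q8 
   q8   q4  q8 
(> = start, * = accepting)

start=q0 accept=q5 q0-0->q1 q0-1->q0 q1-0->q2 q1-1->q3 q2-0->q4 q2-1->q3 q3-0->q1 q3-1->q5 q4-0->q4 q4-1->q6 q5-0->q1 q5-1->q0 q6-0->q4 q6-1->q7 q7-0->q4 q7-1->q8 q8-0->q4 q8-1->q8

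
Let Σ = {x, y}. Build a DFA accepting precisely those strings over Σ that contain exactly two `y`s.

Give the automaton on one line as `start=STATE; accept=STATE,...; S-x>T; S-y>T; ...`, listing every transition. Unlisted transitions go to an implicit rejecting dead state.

start=q0; accept=q2; q0-x>q0; q0-y>q1; q1-x>q1; q1-y>q2; q2-x>q2; q2-y>q3; q3-x>q3; q3-y>q3

Only the number of `y`s matters, and only up to 3. Make a chain q0 → q1 → q2 → q3 advanced by each `y` (with q3 absorbing); every other symbol self-loops. The accepting set is {q2}.
        x   y  
>  q0   q0  q1 
   q1   q1  q2 
 * q2   q2  q3 
   q3   q3  q3 
(> = start, * = accepting)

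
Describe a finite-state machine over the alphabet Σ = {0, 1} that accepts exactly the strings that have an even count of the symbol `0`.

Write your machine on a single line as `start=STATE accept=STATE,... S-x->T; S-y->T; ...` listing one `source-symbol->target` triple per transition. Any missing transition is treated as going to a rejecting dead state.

start=q0; accept=q0; q0-0->q1; q0-1->q0; q1-0->q0; q1-1->q1

The only thing that matters is how many `0`s have appeared, reduced mod 2. Use one state per residue: q0 for 0, …, q1 for 1. Reading `0` moves to the next residue; anything else stays put. q0 is accepting.
A 2-state machine:
        0   1  
>* q0   q1  q0 
   q1   q0  q1 
(> = start, * = accepting)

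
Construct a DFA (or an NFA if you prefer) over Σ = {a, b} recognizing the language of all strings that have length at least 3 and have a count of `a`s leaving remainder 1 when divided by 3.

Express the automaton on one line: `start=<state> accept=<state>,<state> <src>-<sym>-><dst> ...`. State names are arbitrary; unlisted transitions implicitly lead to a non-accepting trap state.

Run two small machines in parallel and take their product. The first has 5 states tracking the input length, saturating at 4; the second has 3 states tracking the count of `a`s modulo 3. A product state is a pair (one from each), accepting exactly when both do. Minimizing collapses redundant product states.
With 7 states:
        a   b  
>  q0   q1  q2 
   q1   q3  q4 
   q2   q4  q5 
   q3   q5  q3 
   q4   q3  q6 
   q5   q6  q5 
 * q6   q3  q6 
(> = start, * = accepting)

start=q0 accept=q6 q0-a->q1 q0-b->q2 q1-a->q3 q1-b->q4 q2-a->q4 q2-b->q5 q3-a->q5 q3-b->q3 q4-a->q3 q4-b->q6 q5-a->q6 q5-b->q5 q6-a->q3 q6-b->q6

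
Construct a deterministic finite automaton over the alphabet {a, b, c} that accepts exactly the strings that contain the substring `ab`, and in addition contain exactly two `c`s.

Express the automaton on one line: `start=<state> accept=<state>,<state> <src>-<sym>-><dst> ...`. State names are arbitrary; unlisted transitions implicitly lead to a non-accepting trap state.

start=S0 accept=S9 S0-a->S1 S0-b->S0 S0-c->S2 S1-a->S1 S1-b->S3 S1-c->S2 S2-a->S4 S2-b->S2 S2-c->S5 S3-a->S3 S3-b->S3 S3-c->S6 S4-a->S4 S4-b->S6 S4-c->S5 S5-a->S7 S5-b->S5 S5-c->S8 S6-a->S6 S6-b->S6 S6-c->S9 S7-a->S7 S7-b->S9 S7-c->S8 S8-a->S8 S8-b->S8 S8-c->S8 S9-a->S9 S9-b->S9 S9-c->S8

Run two small machines in parallel and take their product. The first has 3 states tracking whether and how much of `ab` has been seen; the second has 4 states tracking the count of `c`s, saturating at 3. A product state is a pair (one from each), accepting exactly when both do. After merging equivalent states the machine shrinks.
With 10 states:
        a   b   c  
>  S0   S1  S0  S2 
   S1   S1  S3  S2 
   S2   S4  S2  S5 
   S3   S3  S3  S6 
   S4   S4  S6  S5 
   S5   S7  S5  S8 
   S6   S6  S6  S9 
   S7   S7  S9  S8 
   S8   S8  S8  S8 
 * S9   S9  S9  S8 
(> = start, * = accepting)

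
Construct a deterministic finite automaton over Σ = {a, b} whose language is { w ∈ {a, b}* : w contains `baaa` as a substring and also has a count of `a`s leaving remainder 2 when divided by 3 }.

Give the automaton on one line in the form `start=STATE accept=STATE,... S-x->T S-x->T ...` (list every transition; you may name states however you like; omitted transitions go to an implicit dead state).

Build one automaton per condition and run them in lockstep. The first has 5 states tracking whether and how much of `baaa` has been seen; the second has 3 states tracking the count of `a`s modulo 3. A product state is a pair (one from each), accepting exactly when both do.
15 states suffice.
          a    b  
>  S0     S1   S2 
   S1     S3   S4 
   S2     S5   S2 
   S3     S0   S6 
   S4     S7   S4 
   S5     S8   S4 
   S6     S9   S6 
   S7    S10   S6 
   S8    S11   S6 
   S9    S12   S2 
   S10   S13   S2 
   S11   S13  S11 
   S12   S14   S4 
   S13   S14  S13 
 * S14   S11  S14 
(> = start, * = accepting)

start=S0 accept=S14 S0-a->S1 S0-b->S2 S1-a->S3 S1-b->S4 S2-a->S5 S2-b->S2 S3-a->S0 S3-b->S6 S4-a->S7 S4-b->S4 S5-a->S8 S5-b->S4 S6-a->S9 S6-b->S6 S7-a->S10 S7-b->S6 S8-a->S11 S8-b->S6 S9-a->S12 S9-b->S2 S10-a->S13 S10-b->S2 S11-a->S13 S11-b->S11 S12-a->S14 S12-b->S4 S13-a->S14 S13-b->S13 S14-a->S11 S14-b->S14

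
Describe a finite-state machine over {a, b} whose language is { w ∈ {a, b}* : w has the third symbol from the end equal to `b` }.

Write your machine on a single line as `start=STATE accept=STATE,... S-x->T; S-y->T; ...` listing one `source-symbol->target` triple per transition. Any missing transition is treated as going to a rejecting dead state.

A DFA must remember the last 3 symbols (since which symbol is third-to-last isn't known until the input ends). Use one state per possible window of the last ≤3 symbols; accept from those whose window starts with `b`.
A 15-state machine:
          a    b  
>  S0     S1   S2 
   S1     S3   S4 
   S2     S5   S6 
   S3     S7   S8 
   S4     S9  S10 
   S5    S11  S12 
   S6    S13  S14 
   S7     S7   S8 
   S8     S9  S10 
   S9    S11  S12 
   S10   S13  S14 
 * S11    S7   S8 
 * S12    S9  S10 
 * S13   S11  S12 
 * S14   S13  S14 
(> = start, * = accepting)

start=S0; accept=S11,S12,S13,S14; S0-a->S1; S0-b->S2; S1-a->S3; S1-b->S4; S2-a->S5; S2-b->S6; S3-a->S7; S3-b->S8; S4-a->S9; S4-b->S10; S5-a->S11; S5-b->S12; S6-a->S13; S6-b->S14; S7-a->S7; S7-b->S8; S8-a->S9; S8-b->S10; S9-a->S11; S9-b->S12; S10-a->S13; S10-b->S14; S11-a->S7; S11-b->S8; S12-a->S9; S12-b->S10; S13-a->S11; S13-b->S12; S14-a->S13; S14-b->S14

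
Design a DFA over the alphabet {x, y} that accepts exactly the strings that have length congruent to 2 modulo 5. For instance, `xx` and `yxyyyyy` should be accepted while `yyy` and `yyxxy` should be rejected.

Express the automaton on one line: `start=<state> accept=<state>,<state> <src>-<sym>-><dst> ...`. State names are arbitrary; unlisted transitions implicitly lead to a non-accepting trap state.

Only the length mod 5 matters, so use a 5-cycle: from any state, every input symbol moves to the next state, wrapping E back to A. Mark C accepting.
With 5 states:
       x  y 
>  A   B  B 
   B   C  C 
 * C   D  D 
   D   E  E 
   E   A  A 
(> = start, * = accepting)

start=A accept=C A-x->B A-y->B B-x->C B-y->C C-x->D C-y->D D-x->E D-y->E E-x->A E-y->A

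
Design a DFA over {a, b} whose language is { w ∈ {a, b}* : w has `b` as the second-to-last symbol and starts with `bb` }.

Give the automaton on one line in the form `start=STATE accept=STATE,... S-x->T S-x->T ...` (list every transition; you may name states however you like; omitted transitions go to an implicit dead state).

Run two small machines in parallel and take their product. The first has 7 states tracking the last 2 symbols read; the second has 4 states tracking whether the input so far still matches the prefix `bb`. A product state is a pair (one from each), accepting exactly when both do. After merging equivalent states the machine shrinks.
        a   b  
>  q0   q1  q2 
   q1   q1  q1 
   q2   q1  q3 
 * q3   q4  q3 
 * q4   q5  q6 
   q5   q5  q6 
   q6   q4  q3 
(> = start, * = accepting)

start=q0 accept=q3,q4 q0-a->q1 q0-b->q2 q1-a->q1 q1-b->q1 q2-a->q1 q2-b->q3 q3-a->q4 q3-b->q3 q4-a->q5 q4-b->q6 q5-a->q5 q5-b->q6 q6-a->q4 q6-b->q3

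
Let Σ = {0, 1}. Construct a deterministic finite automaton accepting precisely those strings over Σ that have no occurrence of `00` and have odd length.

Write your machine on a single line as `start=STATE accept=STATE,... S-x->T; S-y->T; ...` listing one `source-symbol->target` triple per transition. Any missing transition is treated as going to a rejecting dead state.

Run two small machines in parallel and take their product. One (3 states) tracks partial matches of the forbidden pattern `00`; the other (2 states) tracks the input length modulo 2. Each combined state is a pair, one component from each; accept when both components accept. Equivalent product states are then merged.
A 5-state machine:
       0  1 
>  A   B  C 
 * B   D  A 
 * C   E  A 
   D   D  D 
   E   D  C 
(> = start, * = accepting)

start=A; accept=B,C; A-0->B; A-1->C; B-0->D; B-1->A; C-0->E; C-1->A; D-0->D; D-1->D; E-0->D; E-1->C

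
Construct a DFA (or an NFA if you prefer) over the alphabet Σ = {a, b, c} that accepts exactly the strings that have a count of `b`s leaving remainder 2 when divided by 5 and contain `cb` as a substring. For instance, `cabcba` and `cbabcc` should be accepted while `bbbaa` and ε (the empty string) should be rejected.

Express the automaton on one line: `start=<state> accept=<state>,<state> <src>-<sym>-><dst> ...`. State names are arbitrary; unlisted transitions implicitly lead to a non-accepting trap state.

Handle the two conditions separately and then intersect. The first has 5 states tracking the count of `b`s modulo 5; the second has 3 states tracking whether and how much of `cb` has been seen. A product state is a pair (one from each), accepting exactly when both do.
          a    b    c  
>  q0     q0   q1   q2 
   q1     q1   q3   q4 
   q2     q0   q5   q2 
   q3     q3   q6   q7 
   q4     q1   q8   q4 
   q5     q5   q8   q5 
   q6     q6   q9  q10 
   q7     q3  q11   q7 
 * q8     q8  q11   q8 
   q9     q9   q0  q12 
   q10    q6  q13  q10 
   q11   q11  q13  q11 
   q12    q9  q14  q12 
   q13   q13  q14  q13 
   q14   q14   q5  q14 
(> = start, * = accepting)

start=q0 accept=q8 q0-a->q0 q0-b->q1 q0-c->q2 q1-a->q1 q1-b->q3 q1-c->q4 q2-a->q0 q2-b->q5 q2-c->q2 q3-a->q3 q3-b->q6 q3-c->q7 q4-a->q1 q4-b->q8 q4-c->q4 q5-a->q5 q5-b->q8 q5-c->q5 q6-a->q6 q6-b->q9 q6-c->q10 q7-a->q3 q7-b->q11 q7-c->q7 q8-a->q8 q8-b->q11 q8-c->q8 q9-a->q9 q9-b->q0 q9-c->q12 q10-a->q6 q10-b->q13 q10-c->q10 q11-a->q11 q11-b->q13 q11-c->q11 q12-a->q9 q12-b->q14 q12-c->q12 q13-a->q13 q13-b->q14 q13-c->q13 q14-a->q14 q14-b->q5 q14-c->q14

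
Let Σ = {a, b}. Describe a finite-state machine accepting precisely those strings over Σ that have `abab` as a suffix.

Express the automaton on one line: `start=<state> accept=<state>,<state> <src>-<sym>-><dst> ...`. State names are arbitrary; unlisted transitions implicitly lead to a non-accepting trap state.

Let each state record the length of the longest suffix of the input read so far that is also a prefix of `abab`. q1 means the last symbol is `a`; q2 means the last 2 symbols are `ab`; q3 means the last 3 symbols are `aba`; q4 means the last 4 symbols are `abab`. Accept only at q4, where the string currently ends in `abab`.
5 states suffice.
        a   b  
>  q0   q1  q0 
   q1   q1  q2 
   q2   q3  q0 
   q3   q1  q4 
 * q4   q3  q0 
(> = start, * = accepting)

start=q0 accept=q4 q0-a->q1 q0-b->q0 q1-a->q1 q1-b->q2 q2-a->q3 q2-b->q0 q3-a->q1 q3-b->q4 q4-a->q3 q4-b->q0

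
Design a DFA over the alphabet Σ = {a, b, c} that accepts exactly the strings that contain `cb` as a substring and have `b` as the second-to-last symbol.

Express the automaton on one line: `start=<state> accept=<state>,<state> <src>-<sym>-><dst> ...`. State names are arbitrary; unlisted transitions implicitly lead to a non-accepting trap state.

start=s0 accept=s3,s4 s0-a->s0 s0-b->s0 s0-c->s1 s1-a->s0 s1-b->s2 s1-c->s1 s2-a->s3 s2-b->s4 s2-c->s3 s3-a->s5 s3-b->s2 s3-c->s5 s4-a->s3 s4-b->s4 s4-c->s3 s5-a->s5 s5-b->s2 s5-c->s5

Build one automaton per condition and run them in lockstep. The first has 3 states tracking whether and how much of `cb` has been seen; the second has 13 states tracking the last 2 symbols read. A product state is a pair (one from each), accepting exactly when both do. Minimizing collapses redundant product states.
With 6 states:
        a   b   c  
>  s0   s0  s0  s1 
   s1   s0  s2  s1 
   s2   s3  s4  s3 
 * s3   s5  s2  s5 
 * s4   s3  s4  s3 
   s5   s5  s2  s5 
(> = start, * = accepting)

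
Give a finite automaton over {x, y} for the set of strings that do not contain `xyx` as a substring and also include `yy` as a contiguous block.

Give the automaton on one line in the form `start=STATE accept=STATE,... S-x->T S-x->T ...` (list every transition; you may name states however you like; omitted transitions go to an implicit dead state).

start=S0 accept=S4,S6,S7 S0-x->S1 S0-y->S2 S1-x->S1 S1-y->S3 S2-x->S1 S2-y->S4 S3-x->S5 S3-y->S4 S4-x->S6 S4-y->S4 S5-x->S5 S5-y->S5 S6-x->S6 S6-y->S7 S7-x->S5 S7-y->S4

Handle the two conditions separately and then intersect. One (4 states) tracks partial matches of the forbidden pattern `xyx`; the other (3 states) tracks whether and how much of `yy` has been seen. Each combined state is a pair, one component from each; accept when both components accept. Minimizing collapses redundant product states.
        x   y  
>  S0   S1  S2 
   S1   S1  S3 
   S2   S1  S4 
   S3   S5  S4 
 * S4   S6  S4 
   S5   S5  S5 
 * S6   S6  S7 
 * S7   S5  S4 
(> = start, * = accepting)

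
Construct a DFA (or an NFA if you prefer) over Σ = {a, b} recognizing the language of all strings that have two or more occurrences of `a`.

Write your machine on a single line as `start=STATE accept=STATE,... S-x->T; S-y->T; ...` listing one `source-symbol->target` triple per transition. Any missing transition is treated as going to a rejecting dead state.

start=q0; accept=q2,q3; q0-a->q1; q0-b->q0; q1-a->q2; q1-b->q1; q2-a->q3; q2-b->q2; q3-a->q3; q3-b->q3

Only the number of `a`s matters, and only up to 3. Make a chain q0 → q1 → q2 → q3 advanced by each `a` (with q3 absorbing); every other symbol self-loops. The accepting set is {q2, q3}.
A 4-state machine:
        a   b  
>  q0   q1  q0 
   q1   q2  q1 
 * q2   q3  q2 
 * q3   q3  q3 
(> = start, * = accepting)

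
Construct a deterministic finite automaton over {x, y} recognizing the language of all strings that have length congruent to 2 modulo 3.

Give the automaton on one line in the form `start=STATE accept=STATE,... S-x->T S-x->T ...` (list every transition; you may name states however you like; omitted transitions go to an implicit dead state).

Only the length mod 3 matters, so use a 3-cycle: from any state, every input symbol moves to the next state, wrapping q2 back to q0. Mark q2 accepting.
A 3-state machine:
        x   y  
>  q0   q1  q1 
   q1   q2  q2 
 * q2   q0  q0 
(> = start, * = accepting)

start=q0 accept=q2 q0-x->q1 q0-y->q1 q1-x->q2 q1-y->q2 q2-x->q0 q2-y->q0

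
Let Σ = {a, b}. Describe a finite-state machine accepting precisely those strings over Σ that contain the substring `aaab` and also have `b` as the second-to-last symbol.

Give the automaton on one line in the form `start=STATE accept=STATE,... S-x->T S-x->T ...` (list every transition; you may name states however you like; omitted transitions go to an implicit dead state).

start=S0 accept=S9,S10 S0-a->S1 S0-b->S2 S1-a->S3 S1-b->S4 S2-a->S5 S2-b->S6 S3-a->S7 S3-b->S4 S4-a->S5 S4-b->S6 S5-a->S3 S5-b->S4 S6-a->S5 S6-b->S6 S7-a->S7 S7-b->S8 S8-a->S9 S8-b->S10 S9-a->S11 S9-b->S8 S10-a->S9 S10-b->S10 S11-a->S11 S11-b->S8

Run two small machines in parallel and take their product. One (5 states) tracks whether and how much of `aaab` has been seen; the other (7 states) tracks the last 2 symbols read. Each combined state is a pair, one component from each; accept when both components accept.
With 12 states:
          a    b  
>  S0     S1   S2 
   S1     S3   S4 
   S2     S5   S6 
   S3     S7   S4 
   S4     S5   S6 
   S5     S3   S4 
   S6     S5   S6 
   S7     S7   S8 
   S8     S9  S10 
 * S9    S11   S8 
 * S10    S9  S10 
   S11   S11   S8 
(> = start, * = accepting)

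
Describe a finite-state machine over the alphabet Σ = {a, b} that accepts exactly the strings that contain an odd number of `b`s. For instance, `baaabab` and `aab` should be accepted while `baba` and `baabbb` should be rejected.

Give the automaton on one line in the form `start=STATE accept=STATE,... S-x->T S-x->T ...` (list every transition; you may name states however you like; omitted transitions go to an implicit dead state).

The only thing that matters is how many `b`s have appeared, reduced mod 2. Use one state per residue: S0 for 0, …, S1 for 1. Reading `b` moves to the next residue; anything else stays put. S1 is accepting.
2 states suffice.
        a   b  
>  S0   S0  S1 
 * S1   S1  S0 
(> = start, * = accepting)

start=S0 accept=S1 S0-a->S0 S0-b->S1 S1-a->S1 S1-b->S0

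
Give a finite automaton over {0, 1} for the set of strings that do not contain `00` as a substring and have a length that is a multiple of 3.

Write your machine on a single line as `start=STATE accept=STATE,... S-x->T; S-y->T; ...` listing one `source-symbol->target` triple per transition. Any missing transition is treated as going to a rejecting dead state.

start=s0; accept=s0,s6; s0-0->s1; s0-1->s2; s1-0->s3; s1-1->s4; s2-0->s5; s2-1->s4; s3-0->s3; s3-1->s3; s4-0->s6; s4-1->s0; s5-0->s3; s5-1->s0; s6-0->s3; s6-1->s2

Build one automaton per condition and run them in lockstep. One (3 states) tracks partial matches of the forbidden pattern `00`; the other (3 states) tracks the input length modulo 3. Each combined state is a pair, one component from each; accept when both components accept. Minimizing collapses redundant product states.
A 7-state machine:
        0   1  
>* s0   s1  s2 
   s1   s3  s4 
   s2   s5  s4 
   s3   s3  s3 
   s4   s6  s0 
   s5   s3  s0 
 * s6   s3  s2 
(> = start, * = accepting)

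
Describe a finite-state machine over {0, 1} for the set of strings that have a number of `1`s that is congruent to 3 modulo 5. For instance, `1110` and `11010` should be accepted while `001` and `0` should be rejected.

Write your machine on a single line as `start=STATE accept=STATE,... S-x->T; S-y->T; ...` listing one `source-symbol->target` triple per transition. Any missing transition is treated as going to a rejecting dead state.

Keep the running count of `1`s modulo 5: each `1` advances along the cycle q0 → q1 → q2 → q3 → q4 → q0 while other symbols loop. Accept at q3.
        0   1  
>  q0   q0  q1 
   q1   q1  q2 
   q2   q2  q3 
 * q3   q3  q4 
   q4   q4  q0 
(> = start, * = accepting)

start=q0; accept=q3; q0-0->q0; q0-1->q1; q1-0->q1; q1-1->q2; q2-0->q2; q2-1->q3; q3-0->q3; q3-1->q4; q4-0->q4; q4-1->q0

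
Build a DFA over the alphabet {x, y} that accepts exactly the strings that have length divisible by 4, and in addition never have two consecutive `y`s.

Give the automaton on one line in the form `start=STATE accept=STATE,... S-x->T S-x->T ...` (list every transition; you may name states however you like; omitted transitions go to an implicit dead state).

Handle the two conditions separately and then intersect. One (4 states) tracks the input length modulo 4; the other (3 states) tracks partial matches of the forbidden pattern `yy`. Each combined state is a pair, one component from each; accept when both components accept.
12 states suffice.
          x    y  
>* s0     s1   s2 
   s1     s3   s4 
   s2     s3   s5 
   s3     s6   s7 
   s4     s6   s8 
   s5     s8   s8 
   s6     s0   s9 
   s7     s0  s10 
   s8    s10  s10 
 * s9     s1  s11 
   s10   s11  s11 
   s11    s5   s5 
(> = start, * = accepting)

start=s0 accept=s0,s9 s0-x->s1 s0-y->s2 s1-x->s3 s1-y->s4 s2-x->s3 s2-y->s5 s3-x->s6 s3-y->s7 s4-x->s6 s4-y->s8 s5-x->s8 s5-y->s8 s6-x->s0 s6-y->s9 s7-x->s0 s7-y->s10 s8-x->s10 s8-y->s10 s9-x->s1 s9-y->s11 s10-x->s11 s10-y->s11 s11-x->s5 s11-y->s5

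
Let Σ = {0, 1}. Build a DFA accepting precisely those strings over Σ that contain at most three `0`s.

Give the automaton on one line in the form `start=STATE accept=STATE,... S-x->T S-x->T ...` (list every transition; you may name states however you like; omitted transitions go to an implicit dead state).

start=s0 accept=s0,s1,s2,s3 s0-0->s1 s0-1->s0 s1-0->s2 s1-1->s1 s2-0->s3 s2-1->s2 s3-0->s4 s3-1->s3 s4-0->s4 s4-1->s4

Only the number of `0`s matters, and only up to 4. Make a chain s0 → s1 → s2 → s3 → s4 advanced by each `0` (with s4 absorbing); every other symbol self-loops. The accepting set is {s0, s1, s2, s3}.
A 5-state machine:
        0   1  
>* s0   s1  s0 
 * s1   s2  s1 
 * s2   s3  s2 
 * s3   s4  s3 
   s4   s4  s4 
(> = start, * = accepting)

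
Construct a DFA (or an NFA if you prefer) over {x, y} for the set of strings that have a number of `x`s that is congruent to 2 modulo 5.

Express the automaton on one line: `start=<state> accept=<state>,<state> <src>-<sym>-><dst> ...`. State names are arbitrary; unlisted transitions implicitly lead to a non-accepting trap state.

Keep the running count of `x`s modulo 5: each `x` advances along the cycle S0 → S1 → S2 → S3 → S4 → S0 while other symbols loop. Accept at S2.
        x   y  
>  S0   S1  S0 
   S1   S2  S1 
 * S2   S3  S2 
   S3   S4  S3 
   S4   S0  S4 
(> = start, * = accepting)

start=S0 accept=S2 S0-x->S1 S0-y->S0 S1-x->S2 S1-y->S1 S2-x->S3 S2-y->S2 S3-x->S4 S3-y->S3 S4-x->S0 S4-y->S4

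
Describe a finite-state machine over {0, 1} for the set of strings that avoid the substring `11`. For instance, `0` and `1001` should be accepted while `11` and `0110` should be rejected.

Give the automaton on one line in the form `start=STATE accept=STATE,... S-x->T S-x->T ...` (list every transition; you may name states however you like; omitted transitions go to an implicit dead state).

start=q0 accept=q0,q1 q0-0->q0 q0-1->q1 q1-0->q0 q1-1->q2 q2-0->q2 q2-1->q2

Track partial matches of the forbidden pattern `11`. State q2 is a dead state reached once `11` has occurred; every other state accepts. q0 means no part of `11` is currently matched.
With 3 states:
        0   1  
>* q0   q0  q1 
 * q1   q0  q2 
   q2   q2  q2 
(> = start, * = accepting)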